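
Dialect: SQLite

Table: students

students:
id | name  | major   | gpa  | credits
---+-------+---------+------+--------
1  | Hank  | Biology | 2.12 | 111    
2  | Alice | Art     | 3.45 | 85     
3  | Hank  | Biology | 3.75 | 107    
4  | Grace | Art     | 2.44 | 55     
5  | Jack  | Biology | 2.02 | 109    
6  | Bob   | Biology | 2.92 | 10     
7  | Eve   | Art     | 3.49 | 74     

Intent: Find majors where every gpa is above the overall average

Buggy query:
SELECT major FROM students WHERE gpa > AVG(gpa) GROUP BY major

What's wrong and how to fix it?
Bug: WHERE evaluates per row before aggregation, so AVG() is unavailable

Fix: Use a subquery for AVG and a HAVING MIN(...) filter so the condition holds for every row in the group

Corrected query:
SELECT major FROM students GROUP BY major HAVING MIN(gpa) > (SELECT AVG(gpa) FROM students)

Result:
(no rows)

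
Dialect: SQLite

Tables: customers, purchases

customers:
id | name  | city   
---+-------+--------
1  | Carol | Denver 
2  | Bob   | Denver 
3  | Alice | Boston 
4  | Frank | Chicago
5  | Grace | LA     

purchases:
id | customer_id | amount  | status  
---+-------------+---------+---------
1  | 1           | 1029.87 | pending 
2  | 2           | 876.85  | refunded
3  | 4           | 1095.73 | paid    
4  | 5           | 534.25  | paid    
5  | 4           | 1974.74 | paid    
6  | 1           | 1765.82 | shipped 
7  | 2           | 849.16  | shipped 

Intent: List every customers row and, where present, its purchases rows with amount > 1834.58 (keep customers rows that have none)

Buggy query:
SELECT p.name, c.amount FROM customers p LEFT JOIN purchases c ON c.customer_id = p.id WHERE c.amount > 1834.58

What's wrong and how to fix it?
Bug: A WHERE condition on the right-hand table after LEFT JOIN drops unmatched parents

Fix: Put 'c.amount > 1834.58' in the JOIN's ON clause instead of WHERE

Corrected query:
SELECT p.name, c.amount FROM customers p LEFT JOIN purchases c ON c.customer_id = p.id AND c.amount > 1834.58

Result:
name  | amount 
------+--------
Carol | NULL   
Bob   | NULL   
Alice | NULL   
Frank | 1974.74
Grace | NULL   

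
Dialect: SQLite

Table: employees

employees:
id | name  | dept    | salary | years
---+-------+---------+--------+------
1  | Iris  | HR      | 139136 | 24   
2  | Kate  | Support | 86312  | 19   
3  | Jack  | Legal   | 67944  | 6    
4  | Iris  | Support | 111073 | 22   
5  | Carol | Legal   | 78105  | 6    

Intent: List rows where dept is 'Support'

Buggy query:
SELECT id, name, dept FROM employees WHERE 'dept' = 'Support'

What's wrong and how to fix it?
Bug: 'dept' in single quotes is a string literal, not the column; the comparison is literal-vs-literal and never true

Fix: Reference the column as dept without single quotes

Corrected query:
SELECT id, name, dept FROM employees WHERE dept = 'Support'

Result:
id | name | dept   
---+------+--------
2  | Kate | Support
4  | Iris | Support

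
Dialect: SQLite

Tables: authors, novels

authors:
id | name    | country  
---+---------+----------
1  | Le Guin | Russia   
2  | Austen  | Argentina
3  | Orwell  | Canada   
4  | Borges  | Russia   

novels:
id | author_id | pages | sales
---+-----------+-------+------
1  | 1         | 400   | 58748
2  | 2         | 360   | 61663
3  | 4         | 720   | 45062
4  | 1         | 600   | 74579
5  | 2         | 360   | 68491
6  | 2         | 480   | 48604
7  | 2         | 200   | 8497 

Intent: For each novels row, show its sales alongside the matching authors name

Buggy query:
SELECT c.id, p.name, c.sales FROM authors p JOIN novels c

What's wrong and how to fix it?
Bug: Missing join condition: each novels row is matched to all authors rows instead of just its own

Fix: Specify the join condition linking the foreign key to the parent id

Corrected query:
SELECT c.id, p.name, c.sales FROM authors p JOIN novels c ON c.author_id = p.id

Result:
id | name    | sales
---+---------+------
1  | Le Guin | 58748
2  | Austen  | 61663
3  | Borges  | 45062
4  | Le Guin | 74579
5  | Austen  | 68491
6  | Austen  | 48604
7  | Austen  | 8497 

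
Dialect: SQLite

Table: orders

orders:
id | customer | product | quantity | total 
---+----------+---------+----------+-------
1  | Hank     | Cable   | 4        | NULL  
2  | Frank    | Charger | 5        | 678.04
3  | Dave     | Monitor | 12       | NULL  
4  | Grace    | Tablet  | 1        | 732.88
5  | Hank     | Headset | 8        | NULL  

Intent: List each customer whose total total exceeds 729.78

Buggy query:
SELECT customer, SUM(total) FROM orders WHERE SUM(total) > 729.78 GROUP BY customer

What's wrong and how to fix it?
Bug: SUM(total) is an aggregate, but WHERE filters rows before aggregation

Fix: Move the aggregate condition to a HAVING clause

Corrected query:
SELECT customer, SUM(total) FROM orders GROUP BY customer HAVING SUM(total) > 729.78

Result:
customer | SUM(total)
---------+-----------
Grace    | 732.88    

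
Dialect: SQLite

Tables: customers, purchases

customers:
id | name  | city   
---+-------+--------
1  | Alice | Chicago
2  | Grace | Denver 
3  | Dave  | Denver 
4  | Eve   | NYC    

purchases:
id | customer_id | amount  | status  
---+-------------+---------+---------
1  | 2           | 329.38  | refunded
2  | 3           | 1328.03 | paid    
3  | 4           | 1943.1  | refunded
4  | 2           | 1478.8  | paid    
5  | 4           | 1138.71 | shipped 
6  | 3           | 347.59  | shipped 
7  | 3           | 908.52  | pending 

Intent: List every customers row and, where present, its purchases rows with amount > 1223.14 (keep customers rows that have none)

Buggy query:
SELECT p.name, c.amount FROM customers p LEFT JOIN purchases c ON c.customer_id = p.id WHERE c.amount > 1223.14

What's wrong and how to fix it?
Bug: A WHERE condition on the right-hand table after LEFT JOIN drops unmatched parents

Fix: Move the right-table condition into the ON clause so unmatched parents are kept

Corrected query:
SELECT p.name, c.amount FROM customers p LEFT JOIN purchases c ON c.customer_id = p.id AND c.amount > 1223.14

Result:
name  | amount 
------+--------
Alice | NULL   
Grace | 1478.8 
Dave  | 1328.03
Eve   | 1943.1 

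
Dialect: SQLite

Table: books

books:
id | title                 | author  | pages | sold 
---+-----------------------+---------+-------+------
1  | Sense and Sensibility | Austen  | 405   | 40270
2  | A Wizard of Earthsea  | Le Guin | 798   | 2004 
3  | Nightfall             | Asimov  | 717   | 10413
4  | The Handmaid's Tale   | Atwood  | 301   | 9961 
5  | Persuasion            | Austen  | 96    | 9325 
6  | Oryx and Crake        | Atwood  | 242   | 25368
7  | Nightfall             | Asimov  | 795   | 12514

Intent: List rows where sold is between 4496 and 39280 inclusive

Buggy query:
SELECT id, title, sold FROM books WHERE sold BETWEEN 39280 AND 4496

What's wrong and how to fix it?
Bug: The bounds are reversed; BETWEEN a AND b requires a <= b to match anything

Fix: Swap the bounds so the smaller value comes first

Corrected query:
SELECT id, title, sold FROM books WHERE sold BETWEEN 4496 AND 39280

Result:
id | title               | sold 
---+---------------------+------
3  | Nightfall           | 10413
4  | The Handmaid's Tale | 9961 
5  | Persuasion          | 9325 
6  | Oryx and Crake      | 25368
7  | Nightfall           | 12514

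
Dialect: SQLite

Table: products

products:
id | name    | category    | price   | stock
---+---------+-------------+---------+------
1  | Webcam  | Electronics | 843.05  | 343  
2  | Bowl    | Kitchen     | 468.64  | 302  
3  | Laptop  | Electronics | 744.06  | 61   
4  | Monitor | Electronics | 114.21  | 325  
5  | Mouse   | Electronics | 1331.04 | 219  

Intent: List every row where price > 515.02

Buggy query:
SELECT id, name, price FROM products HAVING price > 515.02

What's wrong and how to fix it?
Bug: This is a non-aggregate query (no GROUP BY, no aggregates), so in SQLite the HAVING clause is invalid here; a row-level condition belongs in WHERE

Fix: Replace HAVING with WHERE since the condition applies to individual rows

Corrected query:
SELECT id, name, price FROM products WHERE price > 515.02

Result:
id | name   | price  
---+--------+--------
1  | Webcam | 843.05 
3  | Laptop | 744.06 
5  | Mouse  | 1331.04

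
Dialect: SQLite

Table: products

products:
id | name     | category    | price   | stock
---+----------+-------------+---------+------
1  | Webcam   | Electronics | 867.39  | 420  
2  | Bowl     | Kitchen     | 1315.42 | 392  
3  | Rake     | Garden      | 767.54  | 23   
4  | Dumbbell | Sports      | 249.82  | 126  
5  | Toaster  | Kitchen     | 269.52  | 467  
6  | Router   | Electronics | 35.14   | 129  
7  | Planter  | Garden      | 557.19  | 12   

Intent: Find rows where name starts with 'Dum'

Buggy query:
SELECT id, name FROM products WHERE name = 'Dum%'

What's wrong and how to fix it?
Bug: Wildcards only work with LIKE; '=' treats '%' as a literal character

Fix: Replace '=' with LIKE so 'Dum%' is treated as a pattern

Corrected query:
SELECT id, name FROM products WHERE name LIKE 'Dum%'

Result:
id | name    
---+---------
4  | Dumbbell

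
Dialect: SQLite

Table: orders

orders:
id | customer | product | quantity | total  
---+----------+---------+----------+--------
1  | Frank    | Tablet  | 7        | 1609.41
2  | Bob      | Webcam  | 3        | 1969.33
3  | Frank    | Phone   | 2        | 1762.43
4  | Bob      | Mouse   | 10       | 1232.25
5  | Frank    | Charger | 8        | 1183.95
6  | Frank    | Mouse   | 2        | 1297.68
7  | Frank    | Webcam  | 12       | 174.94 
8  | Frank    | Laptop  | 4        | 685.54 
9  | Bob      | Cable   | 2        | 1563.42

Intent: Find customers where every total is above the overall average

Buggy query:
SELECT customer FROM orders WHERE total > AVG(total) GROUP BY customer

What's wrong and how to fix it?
Bug: WHERE evaluates per row before aggregation, so AVG() is unavailable

Fix: Use a subquery for AVG and a HAVING MIN(...) filter so the condition holds for every row in the group

Corrected query:
SELECT customer FROM orders GROUP BY customer HAVING MIN(total) > (SELECT AVG(total) FROM orders)

Result:
(no rows)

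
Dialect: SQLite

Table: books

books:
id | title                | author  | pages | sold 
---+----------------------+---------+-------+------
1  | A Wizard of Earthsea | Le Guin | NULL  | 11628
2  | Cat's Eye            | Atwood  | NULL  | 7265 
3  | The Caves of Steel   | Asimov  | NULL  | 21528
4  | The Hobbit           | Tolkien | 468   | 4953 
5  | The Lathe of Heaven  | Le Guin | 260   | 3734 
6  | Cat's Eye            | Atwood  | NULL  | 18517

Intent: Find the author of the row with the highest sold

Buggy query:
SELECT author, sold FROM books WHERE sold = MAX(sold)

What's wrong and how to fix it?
Bug: MAX(sold) is an aggregate and cannot be used directly in WHERE

Fix: Use a subquery: WHERE sold = (SELECT MAX(sold) FROM books)

Corrected query:
SELECT author, sold FROM books WHERE sold = (SELECT MAX(sold) FROM books)

Result:
author | sold 
-------+------
Asimov | 21528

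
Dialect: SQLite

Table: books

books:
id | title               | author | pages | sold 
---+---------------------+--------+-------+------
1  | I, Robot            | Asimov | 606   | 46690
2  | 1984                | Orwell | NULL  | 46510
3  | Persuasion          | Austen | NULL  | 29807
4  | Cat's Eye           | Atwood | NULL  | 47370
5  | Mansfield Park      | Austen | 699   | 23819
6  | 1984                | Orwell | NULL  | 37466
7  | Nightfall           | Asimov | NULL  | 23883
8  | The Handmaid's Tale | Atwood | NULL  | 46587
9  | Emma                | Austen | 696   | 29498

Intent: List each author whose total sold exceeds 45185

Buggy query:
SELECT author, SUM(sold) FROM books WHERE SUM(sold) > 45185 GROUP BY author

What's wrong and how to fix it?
Bug: WHERE runs before GROUP BY, so aggregates aren't available there

Fix: Use HAVING (which filters groups after aggregation) instead of WHERE

Corrected query:
SELECT author, SUM(sold) FROM books GROUP BY author HAVING SUM(sold) > 45185

Result:
author | SUM(sold)
-------+----------
Asimov | 70573    
Atwood | 93957    
Austen | 83124    
Orwell | 83976    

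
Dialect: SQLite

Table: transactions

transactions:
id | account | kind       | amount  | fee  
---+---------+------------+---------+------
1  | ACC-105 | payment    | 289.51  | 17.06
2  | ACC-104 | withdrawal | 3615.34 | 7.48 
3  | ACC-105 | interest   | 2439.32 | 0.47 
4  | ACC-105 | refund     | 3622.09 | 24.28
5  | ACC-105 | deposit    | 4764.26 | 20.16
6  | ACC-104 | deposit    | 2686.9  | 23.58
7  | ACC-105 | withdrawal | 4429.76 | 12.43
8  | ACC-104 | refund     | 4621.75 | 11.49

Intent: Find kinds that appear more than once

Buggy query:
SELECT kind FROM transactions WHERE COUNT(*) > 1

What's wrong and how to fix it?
Bug: COUNT(*) is an aggregate and cannot be used in WHERE

Fix: Group first, then use HAVING for the count condition

Corrected query:
SELECT kind FROM transactions GROUP BY kind HAVING COUNT(*) > 1

Result:
kind      
----------
deposit   
refund    
withdrawal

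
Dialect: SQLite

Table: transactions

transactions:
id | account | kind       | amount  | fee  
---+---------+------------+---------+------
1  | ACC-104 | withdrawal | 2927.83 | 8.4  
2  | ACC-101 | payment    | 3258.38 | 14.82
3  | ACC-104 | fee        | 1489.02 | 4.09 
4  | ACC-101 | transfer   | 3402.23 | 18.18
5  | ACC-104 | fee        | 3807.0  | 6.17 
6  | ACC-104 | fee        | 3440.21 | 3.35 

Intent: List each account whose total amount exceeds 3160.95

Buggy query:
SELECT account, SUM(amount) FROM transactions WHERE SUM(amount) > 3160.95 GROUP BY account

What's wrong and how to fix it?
Bug: Aggregate functions cannot appear in a WHERE clause

Fix: Move the aggregate condition to a HAVING clause

Corrected query:
SELECT account, SUM(amount) FROM transactions GROUP BY account HAVING SUM(amount) > 3160.95

Result:
account | SUM(amount)
--------+------------
ACC-101 | 6660.61    
ACC-104 | 11664.06   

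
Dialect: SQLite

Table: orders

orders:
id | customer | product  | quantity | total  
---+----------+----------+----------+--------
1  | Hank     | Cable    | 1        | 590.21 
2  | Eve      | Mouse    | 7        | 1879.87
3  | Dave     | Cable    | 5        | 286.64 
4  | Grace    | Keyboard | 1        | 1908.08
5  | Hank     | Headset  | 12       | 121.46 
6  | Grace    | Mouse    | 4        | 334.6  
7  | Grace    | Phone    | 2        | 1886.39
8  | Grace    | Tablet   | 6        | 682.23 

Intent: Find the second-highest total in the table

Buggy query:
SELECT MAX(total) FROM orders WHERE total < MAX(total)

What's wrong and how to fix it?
Bug: The inner MAX is an aggregate inside WHERE, which is not allowed

Fix: Put the inner MAX in a scalar subquery

Corrected query:
SELECT MAX(total) FROM orders WHERE total < (SELECT MAX(total) FROM orders)

Result:
MAX(total)
----------
1886.39   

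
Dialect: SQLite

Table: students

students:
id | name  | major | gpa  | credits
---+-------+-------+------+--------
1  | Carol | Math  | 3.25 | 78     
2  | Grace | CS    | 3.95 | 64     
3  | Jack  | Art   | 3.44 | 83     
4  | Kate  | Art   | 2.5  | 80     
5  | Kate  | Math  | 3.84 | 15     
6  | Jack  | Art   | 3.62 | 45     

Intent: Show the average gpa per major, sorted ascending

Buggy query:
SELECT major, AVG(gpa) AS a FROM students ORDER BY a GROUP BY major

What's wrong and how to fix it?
Bug: ORDER BY appears before GROUP BY; SQL clause order requires GROUP BY first

Fix: Move ORDER BY to the end, after GROUP BY

Corrected query:
SELECT major, AVG(gpa) AS a FROM students GROUP BY major ORDER BY a

Result:
major | a       
------+---------
Art   | 3.186667
Math  | 3.545   
CS    | 3.95    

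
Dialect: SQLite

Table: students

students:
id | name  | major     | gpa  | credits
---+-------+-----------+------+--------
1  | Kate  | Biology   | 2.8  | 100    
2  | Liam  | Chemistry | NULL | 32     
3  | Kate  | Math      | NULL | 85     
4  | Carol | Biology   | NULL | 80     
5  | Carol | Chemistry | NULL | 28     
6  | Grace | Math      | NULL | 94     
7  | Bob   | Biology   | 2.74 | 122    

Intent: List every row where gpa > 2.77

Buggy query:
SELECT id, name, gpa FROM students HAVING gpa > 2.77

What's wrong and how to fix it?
Bug: HAVING filters the output of aggregation, but this query has no GROUP BY and no aggregate functions, so SQLite rejects it (HAVING clause on a non-aggregate query); the condition here is per row

Fix: Use WHERE for row-level filtering

Corrected query:
SELECT id, name, gpa FROM students WHERE gpa > 2.77

Result:
id | name | gpa
---+------+----
1  | Kate | 2.8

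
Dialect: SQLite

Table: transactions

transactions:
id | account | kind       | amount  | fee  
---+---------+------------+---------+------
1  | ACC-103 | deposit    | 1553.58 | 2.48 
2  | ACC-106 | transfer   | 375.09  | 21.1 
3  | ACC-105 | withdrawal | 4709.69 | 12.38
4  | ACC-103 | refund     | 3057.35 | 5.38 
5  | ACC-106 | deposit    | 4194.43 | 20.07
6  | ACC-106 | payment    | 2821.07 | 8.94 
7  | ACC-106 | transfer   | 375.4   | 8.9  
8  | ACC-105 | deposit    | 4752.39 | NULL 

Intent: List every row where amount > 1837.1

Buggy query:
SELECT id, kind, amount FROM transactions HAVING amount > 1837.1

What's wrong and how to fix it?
Bug: HAVING filters the output of aggregation, but this query has no GROUP BY and no aggregate functions, so SQLite rejects it (HAVING clause on a non-aggregate query); the condition here is per row

Fix: Use WHERE for row-level filtering

Corrected query:
SELECT id, kind, amount FROM transactions WHERE amount > 1837.1

Result:
id | kind       | amount 
---+------------+--------
3  | withdrawal | 4709.69
4  | refund     | 3057.35
5  | deposit    | 4194.43
6  | payment    | 2821.07
8  | deposit    | 4752.39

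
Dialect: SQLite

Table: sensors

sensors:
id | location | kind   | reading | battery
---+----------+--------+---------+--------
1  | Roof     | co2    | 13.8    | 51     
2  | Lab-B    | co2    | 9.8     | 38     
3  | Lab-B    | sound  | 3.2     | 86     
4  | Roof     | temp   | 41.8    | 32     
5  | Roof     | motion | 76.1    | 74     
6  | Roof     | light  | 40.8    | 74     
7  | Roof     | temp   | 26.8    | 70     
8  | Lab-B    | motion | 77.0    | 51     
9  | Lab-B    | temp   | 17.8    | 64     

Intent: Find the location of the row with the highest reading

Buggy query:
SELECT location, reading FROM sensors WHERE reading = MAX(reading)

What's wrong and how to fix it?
Bug: WHERE is evaluated per row; an aggregate over the whole table isn't defined there

Fix: Wrap MAX in a scalar subquery so WHERE compares against a single value

Corrected query:
SELECT location, reading FROM sensors WHERE reading = (SELECT MAX(reading) FROM sensors)

Result:
location | reading
---------+--------
Lab-B    | 77     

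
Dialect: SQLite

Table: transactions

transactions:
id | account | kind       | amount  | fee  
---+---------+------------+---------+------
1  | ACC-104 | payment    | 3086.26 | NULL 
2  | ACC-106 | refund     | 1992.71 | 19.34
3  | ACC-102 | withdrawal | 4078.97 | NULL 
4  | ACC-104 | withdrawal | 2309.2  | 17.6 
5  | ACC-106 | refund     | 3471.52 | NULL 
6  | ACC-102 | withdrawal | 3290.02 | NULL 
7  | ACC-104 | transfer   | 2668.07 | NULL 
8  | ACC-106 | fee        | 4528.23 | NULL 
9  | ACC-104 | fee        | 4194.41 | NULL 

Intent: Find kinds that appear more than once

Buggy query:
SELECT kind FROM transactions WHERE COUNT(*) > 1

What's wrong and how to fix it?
Bug: WHERE can't reference COUNT(*); aggregates are computed after WHERE

Fix: Group first, then use HAVING for the count condition

Corrected query:
SELECT kind FROM transactions GROUP BY kind HAVING COUNT(*) > 1

Result:
kind      
----------
fee       
refund    
withdrawal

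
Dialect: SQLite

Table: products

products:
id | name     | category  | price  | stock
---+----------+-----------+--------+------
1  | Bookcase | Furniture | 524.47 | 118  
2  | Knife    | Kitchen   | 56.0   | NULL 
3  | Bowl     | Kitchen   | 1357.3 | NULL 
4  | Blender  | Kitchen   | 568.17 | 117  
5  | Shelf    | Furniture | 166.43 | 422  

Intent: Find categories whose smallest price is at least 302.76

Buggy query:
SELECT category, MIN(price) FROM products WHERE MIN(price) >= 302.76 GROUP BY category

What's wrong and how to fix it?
Bug: MIN() in WHERE is a misuse of aggregate

Fix: Replace WHERE with HAVING after the GROUP BY

Corrected query:
SELECT category, MIN(price) FROM products GROUP BY category HAVING MIN(price) >= 302.76

Result:
(no rows)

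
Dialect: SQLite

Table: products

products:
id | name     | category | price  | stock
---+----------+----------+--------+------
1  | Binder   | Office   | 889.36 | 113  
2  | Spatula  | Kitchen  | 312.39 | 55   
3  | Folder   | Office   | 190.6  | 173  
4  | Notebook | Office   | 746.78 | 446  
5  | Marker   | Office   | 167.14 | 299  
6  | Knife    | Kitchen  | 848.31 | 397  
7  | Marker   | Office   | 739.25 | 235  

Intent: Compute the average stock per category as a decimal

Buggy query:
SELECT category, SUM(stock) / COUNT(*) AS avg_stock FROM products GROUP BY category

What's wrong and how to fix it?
Bug: SUM(stock) and COUNT(*) are both integers; the division truncates the fractional part

Fix: Cast one side to REAL so the division keeps the fractional part

Corrected query:
SELECT category, SUM(stock) * 1.0 / COUNT(*) AS avg_stock FROM products GROUP BY category

Result:
category | avg_stock
---------+----------
Kitchen  | 226      
Office   | 253.2    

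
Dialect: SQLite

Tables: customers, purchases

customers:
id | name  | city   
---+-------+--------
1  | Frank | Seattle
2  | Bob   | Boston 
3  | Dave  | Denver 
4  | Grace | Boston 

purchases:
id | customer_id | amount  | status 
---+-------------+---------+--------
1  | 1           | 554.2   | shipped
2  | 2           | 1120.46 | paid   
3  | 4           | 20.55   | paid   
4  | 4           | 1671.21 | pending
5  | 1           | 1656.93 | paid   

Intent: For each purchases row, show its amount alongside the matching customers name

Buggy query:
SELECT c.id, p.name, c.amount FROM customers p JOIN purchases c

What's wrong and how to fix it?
Bug: Missing join condition: each purchases row is matched to all customers rows instead of just its own

Fix: Specify the join condition linking the foreign key to the parent id

Corrected query:
SELECT c.id, p.name, c.amount FROM customers p JOIN purchases c ON c.customer_id = p.id

Result:
id | name  | amount 
---+-------+--------
1  | Frank | 554.2  
2  | Bob   | 1120.46
3  | Grace | 20.55  
4  | Grace | 1671.21
5  | Frank | 1656.93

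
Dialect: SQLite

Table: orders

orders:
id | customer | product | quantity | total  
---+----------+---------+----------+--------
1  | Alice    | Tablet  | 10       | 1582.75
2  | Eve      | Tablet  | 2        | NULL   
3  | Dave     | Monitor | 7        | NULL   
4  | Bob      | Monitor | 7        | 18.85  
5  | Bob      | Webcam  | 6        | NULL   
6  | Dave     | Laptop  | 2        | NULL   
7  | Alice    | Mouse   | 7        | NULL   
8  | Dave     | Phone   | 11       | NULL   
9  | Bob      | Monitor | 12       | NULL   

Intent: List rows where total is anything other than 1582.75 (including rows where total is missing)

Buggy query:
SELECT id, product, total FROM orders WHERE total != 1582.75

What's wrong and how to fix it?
Bug: Inequality against NULL is unknown, not true; rows with NULL are dropped

Fix: Handle NULL separately with IS NULL alongside the inequality

Corrected query:
SELECT id, product, total FROM orders WHERE total != 1582.75 OR total IS NULL

Result:
id | product | total
---+---------+------
2  | Tablet  | NULL 
3  | Monitor | NULL 
4  | Monitor | 18.85
5  | Webcam  | NULL 
6  | Laptop  | NULL 
7  | Mouse   | NULL 
8  | Phone   | NULL 
9  | Monitor | NULL 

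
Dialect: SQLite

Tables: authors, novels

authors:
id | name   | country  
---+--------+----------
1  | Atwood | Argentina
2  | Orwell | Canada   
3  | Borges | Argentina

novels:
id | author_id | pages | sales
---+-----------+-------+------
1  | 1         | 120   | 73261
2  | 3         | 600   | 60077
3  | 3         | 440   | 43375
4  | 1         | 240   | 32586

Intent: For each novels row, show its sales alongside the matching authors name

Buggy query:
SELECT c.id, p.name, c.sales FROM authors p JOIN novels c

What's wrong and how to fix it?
Bug: Missing join condition: each novels row is matched to all authors rows instead of just its own

Fix: Specify the join condition linking the foreign key to the parent id

Corrected query:
SELECT c.id, p.name, c.sales FROM authors p JOIN novels c ON c.author_id = p.id

Result:
id | name   | sales
---+--------+------
1  | Atwood | 73261
2  | Borges | 60077
3  | Borges | 43375
4  | Atwood | 32586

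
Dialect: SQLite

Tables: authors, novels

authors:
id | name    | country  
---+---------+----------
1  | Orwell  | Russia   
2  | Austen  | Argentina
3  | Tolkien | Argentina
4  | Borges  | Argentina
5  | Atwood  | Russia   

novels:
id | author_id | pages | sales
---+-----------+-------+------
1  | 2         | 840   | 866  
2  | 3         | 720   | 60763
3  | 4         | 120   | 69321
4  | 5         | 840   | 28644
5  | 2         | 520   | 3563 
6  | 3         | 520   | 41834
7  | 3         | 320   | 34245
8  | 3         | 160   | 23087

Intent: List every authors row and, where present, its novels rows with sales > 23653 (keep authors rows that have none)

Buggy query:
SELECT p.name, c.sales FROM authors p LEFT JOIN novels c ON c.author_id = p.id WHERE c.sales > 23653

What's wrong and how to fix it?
Bug: A WHERE condition on the right-hand table after LEFT JOIN drops unmatched parents

Fix: Put 'c.sales > 23653' in the JOIN's ON clause instead of WHERE

Corrected query:
SELECT p.name, c.sales FROM authors p LEFT JOIN novels c ON c.author_id = p.id AND c.sales > 23653

Result:
name    | sales
--------+------
Orwell  | NULL 
Austen  | NULL 
Tolkien | 34245
Tolkien | 41834
Tolkien | 60763
Borges  | 69321
Atwood  | 28644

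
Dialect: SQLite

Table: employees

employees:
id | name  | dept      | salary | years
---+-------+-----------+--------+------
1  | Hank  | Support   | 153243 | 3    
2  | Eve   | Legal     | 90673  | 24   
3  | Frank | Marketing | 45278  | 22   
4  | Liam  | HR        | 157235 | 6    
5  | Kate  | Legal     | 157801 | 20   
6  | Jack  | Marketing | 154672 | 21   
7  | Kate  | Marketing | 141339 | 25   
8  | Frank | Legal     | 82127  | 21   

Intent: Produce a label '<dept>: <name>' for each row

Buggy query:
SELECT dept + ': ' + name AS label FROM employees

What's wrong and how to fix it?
Bug: '+' is numeric addition; on text columns SQLite converts them to 0 instead of concatenating

Fix: Replace + with || to concatenate text

Corrected query:
SELECT dept || ': ' || name AS label FROM employees

Result:
label           
----------------
Support: Hank   
Legal: Eve      
Marketing: Frank
HR: Liam        
Legal: Kate     
Marketing: Jack 
Marketing: Kate 
Legal: Frank    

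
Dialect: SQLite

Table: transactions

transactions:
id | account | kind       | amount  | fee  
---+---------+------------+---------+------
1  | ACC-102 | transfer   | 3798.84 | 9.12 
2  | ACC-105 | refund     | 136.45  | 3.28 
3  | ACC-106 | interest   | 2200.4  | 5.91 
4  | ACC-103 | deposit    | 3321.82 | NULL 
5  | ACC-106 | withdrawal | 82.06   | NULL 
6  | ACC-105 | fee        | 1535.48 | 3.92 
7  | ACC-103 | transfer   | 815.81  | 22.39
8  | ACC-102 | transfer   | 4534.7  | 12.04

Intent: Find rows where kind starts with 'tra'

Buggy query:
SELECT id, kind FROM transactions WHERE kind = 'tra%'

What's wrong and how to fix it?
Bug: '=' compares the literal string including the % character; pattern matching needs LIKE

Fix: Replace '=' with LIKE so 'tra%' is treated as a pattern

Corrected query:
SELECT id, kind FROM transactions WHERE kind LIKE 'tra%'

Result:
id | kind    
---+---------
1  | transfer
7  | transfer
8  | transfer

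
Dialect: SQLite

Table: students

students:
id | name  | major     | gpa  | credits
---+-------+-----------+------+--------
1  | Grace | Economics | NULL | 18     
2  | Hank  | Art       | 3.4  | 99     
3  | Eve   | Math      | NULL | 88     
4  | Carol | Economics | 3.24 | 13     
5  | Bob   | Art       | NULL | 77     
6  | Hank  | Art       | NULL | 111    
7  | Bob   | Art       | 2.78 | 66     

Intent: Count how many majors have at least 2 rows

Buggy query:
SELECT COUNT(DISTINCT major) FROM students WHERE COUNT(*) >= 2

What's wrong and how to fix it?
Bug: WHERE filters individual rows, not groups, so a group-level COUNT is invalid there

Fix: Group first with HAVING COUNT(*) >= 2, then COUNT the resulting groups

Corrected query:
SELECT COUNT(*) FROM (SELECT major FROM students GROUP BY major HAVING COUNT(*) >= 2)

Result:
COUNT(*)
--------
2       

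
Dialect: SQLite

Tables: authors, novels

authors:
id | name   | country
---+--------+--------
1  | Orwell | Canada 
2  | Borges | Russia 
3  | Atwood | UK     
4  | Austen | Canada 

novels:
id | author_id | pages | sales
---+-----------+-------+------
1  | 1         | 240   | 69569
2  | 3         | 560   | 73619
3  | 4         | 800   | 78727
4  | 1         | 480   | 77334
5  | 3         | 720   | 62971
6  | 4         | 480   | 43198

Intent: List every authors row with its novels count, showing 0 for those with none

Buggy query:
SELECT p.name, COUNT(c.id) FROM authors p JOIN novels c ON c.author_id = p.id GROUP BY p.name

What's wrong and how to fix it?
Bug: INNER JOIN drops authors rows that have no matching novels rows

Fix: Use LEFT JOIN so parents without children still appear (COUNT(c.id) gives 0)

Corrected query:
SELECT p.name, COUNT(c.id) FROM authors p LEFT JOIN novels c ON c.author_id = p.id GROUP BY p.name

Result:
name   | COUNT(c.id)
-------+------------
Atwood | 2          
Austen | 2          
Borges | 0          
Orwell | 2          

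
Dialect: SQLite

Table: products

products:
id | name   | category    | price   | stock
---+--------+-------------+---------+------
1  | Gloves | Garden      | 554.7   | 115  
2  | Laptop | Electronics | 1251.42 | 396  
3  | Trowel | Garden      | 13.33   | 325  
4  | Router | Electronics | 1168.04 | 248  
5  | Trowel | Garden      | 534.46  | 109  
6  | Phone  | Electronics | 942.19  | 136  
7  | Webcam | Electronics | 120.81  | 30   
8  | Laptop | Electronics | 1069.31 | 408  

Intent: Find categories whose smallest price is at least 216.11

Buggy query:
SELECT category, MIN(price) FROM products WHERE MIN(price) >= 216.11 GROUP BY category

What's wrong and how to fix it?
Bug: MIN() in WHERE is a misuse of aggregate

Fix: Replace WHERE with HAVING after the GROUP BY

Corrected query:
SELECT category, MIN(price) FROM products GROUP BY category HAVING MIN(price) >= 216.11

Result:
(no rows)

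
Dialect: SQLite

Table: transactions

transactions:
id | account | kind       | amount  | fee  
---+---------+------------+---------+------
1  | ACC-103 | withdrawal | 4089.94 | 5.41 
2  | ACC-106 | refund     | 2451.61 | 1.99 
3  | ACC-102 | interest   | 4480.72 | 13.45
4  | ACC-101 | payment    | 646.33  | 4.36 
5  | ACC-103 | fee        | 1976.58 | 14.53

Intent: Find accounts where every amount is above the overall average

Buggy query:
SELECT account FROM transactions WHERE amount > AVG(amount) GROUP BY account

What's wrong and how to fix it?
Bug: WHERE evaluates per row before aggregation, so AVG() is unavailable

Fix: Use a subquery for AVG and a HAVING MIN(...) filter so the condition holds for every row in the group

Corrected query:
SELECT account FROM transactions GROUP BY account HAVING MIN(amount) > (SELECT AVG(amount) FROM transactions)

Result:
account
-------
ACC-102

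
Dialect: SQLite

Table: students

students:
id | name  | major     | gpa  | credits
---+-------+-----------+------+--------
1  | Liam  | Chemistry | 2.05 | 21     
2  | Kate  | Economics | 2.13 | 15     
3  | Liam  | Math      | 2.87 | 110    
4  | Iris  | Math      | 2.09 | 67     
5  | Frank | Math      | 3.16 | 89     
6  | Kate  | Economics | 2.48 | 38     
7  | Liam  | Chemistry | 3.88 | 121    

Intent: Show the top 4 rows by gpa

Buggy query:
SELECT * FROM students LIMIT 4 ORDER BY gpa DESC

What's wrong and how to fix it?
Bug: ORDER BY cannot follow LIMIT; LIMIT is the final clause

Fix: Swap the clauses: ORDER BY first, then LIMIT

Corrected query:
SELECT * FROM students ORDER BY gpa DESC LIMIT 4

Result:
id | name  | major     | gpa  | credits
---+-------+-----------+------+--------
7  | Liam  | Chemistry | 3.88 | 121    
5  | Frank | Math      | 3.16 | 89     
3  | Liam  | Math      | 2.87 | 110    
6  | Kate  | Economics | 2.48 | 38     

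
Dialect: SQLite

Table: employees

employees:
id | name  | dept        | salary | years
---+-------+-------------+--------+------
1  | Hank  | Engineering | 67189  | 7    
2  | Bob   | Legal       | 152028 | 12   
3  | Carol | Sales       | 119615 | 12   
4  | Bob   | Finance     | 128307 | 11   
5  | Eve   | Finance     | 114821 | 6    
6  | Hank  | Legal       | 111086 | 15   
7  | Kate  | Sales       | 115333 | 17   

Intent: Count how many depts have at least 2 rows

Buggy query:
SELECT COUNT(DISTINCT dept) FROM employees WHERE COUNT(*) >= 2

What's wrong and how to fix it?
Bug: WHERE filters individual rows, not groups, so a group-level COUNT is invalid there

Fix: Use a subquery that GROUPs and filters with HAVING, then count its rows

Corrected query:
SELECT COUNT(*) FROM (SELECT dept FROM employees GROUP BY dept HAVING COUNT(*) >= 2)

Result:
COUNT(*)
--------
3       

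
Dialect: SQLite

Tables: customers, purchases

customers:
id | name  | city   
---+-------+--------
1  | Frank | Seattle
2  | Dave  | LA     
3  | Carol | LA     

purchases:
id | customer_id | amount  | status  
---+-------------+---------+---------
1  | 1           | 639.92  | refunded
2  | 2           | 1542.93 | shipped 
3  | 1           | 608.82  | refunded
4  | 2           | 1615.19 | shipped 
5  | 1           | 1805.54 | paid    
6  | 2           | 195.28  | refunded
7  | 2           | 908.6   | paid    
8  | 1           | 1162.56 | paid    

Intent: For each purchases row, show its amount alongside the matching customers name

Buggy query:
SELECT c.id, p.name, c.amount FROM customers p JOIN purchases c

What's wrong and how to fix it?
Bug: JOIN with no ON clause produces a cartesian product; every purchases row pairs with every customers row

Fix: Add ON c.customer_id = p.id to the JOIN

Corrected query:
SELECT c.id, p.name, c.amount FROM customers p JOIN purchases c ON c.customer_id = p.id

Result:
id | name  | amount 
---+-------+--------
1  | Frank | 639.92 
2  | Dave  | 1542.93
3  | Frank | 608.82 
4  | Dave  | 1615.19
5  | Frank | 1805.54
6  | Dave  | 195.28 
7  | Dave  | 908.6  
8  | Frank | 1162.56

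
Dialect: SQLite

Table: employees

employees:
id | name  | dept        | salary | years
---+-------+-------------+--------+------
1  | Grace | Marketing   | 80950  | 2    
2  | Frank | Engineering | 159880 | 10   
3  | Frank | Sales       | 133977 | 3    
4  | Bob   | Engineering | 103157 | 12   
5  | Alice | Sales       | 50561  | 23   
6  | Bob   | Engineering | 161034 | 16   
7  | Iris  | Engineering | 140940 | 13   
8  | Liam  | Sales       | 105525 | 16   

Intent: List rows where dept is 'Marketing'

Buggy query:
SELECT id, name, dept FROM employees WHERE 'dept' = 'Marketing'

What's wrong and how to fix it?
Bug: 'dept' in single quotes is a string literal, not the column; the comparison is literal-vs-literal and never true

Fix: Remove the quotes around the column name (or use double quotes for an identifier)

Corrected query:
SELECT id, name, dept FROM employees WHERE dept = 'Marketing'

Result:
id | name  | dept     
---+-------+----------
1  | Grace | Marketing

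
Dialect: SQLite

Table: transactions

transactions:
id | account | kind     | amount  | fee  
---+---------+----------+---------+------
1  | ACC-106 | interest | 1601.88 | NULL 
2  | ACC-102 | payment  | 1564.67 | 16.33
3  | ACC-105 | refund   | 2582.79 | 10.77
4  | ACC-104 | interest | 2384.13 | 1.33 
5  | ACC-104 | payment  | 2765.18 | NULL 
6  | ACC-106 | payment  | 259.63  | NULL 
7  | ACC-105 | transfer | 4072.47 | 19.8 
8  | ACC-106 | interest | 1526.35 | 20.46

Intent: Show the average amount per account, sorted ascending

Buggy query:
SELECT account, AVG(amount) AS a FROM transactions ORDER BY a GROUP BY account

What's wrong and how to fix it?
Bug: GROUP BY must precede ORDER BY

Fix: Reorder: SELECT … FROM … GROUP BY … ORDER BY …

Corrected query:
SELECT account, AVG(amount) AS a FROM transactions GROUP BY account ORDER BY a

Result:
account | a          
--------+------------
ACC-106 | 1129.286667
ACC-102 | 1564.67    
ACC-104 | 2574.655   
ACC-105 | 3327.63    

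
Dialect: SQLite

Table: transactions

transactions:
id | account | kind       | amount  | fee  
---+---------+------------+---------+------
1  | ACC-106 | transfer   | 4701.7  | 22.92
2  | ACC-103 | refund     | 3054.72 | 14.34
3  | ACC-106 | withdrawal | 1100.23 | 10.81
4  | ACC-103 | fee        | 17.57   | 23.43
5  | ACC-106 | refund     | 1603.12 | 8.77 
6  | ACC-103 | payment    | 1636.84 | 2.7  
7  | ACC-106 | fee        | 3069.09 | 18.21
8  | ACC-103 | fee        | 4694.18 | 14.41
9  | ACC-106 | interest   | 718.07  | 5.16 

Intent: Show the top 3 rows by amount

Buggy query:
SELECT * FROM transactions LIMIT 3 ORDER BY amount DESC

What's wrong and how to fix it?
Bug: ORDER BY cannot follow LIMIT; LIMIT is the final clause

Fix: Sort with ORDER BY, then apply LIMIT

Corrected query:
SELECT * FROM transactions ORDER BY amount DESC LIMIT 3

Result:
id | account | kind     | amount  | fee  
---+---------+----------+---------+------
1  | ACC-106 | transfer | 4701.7  | 22.92
8  | ACC-103 | fee      | 4694.18 | 14.41
7  | ACC-106 | fee      | 3069.09 | 18.21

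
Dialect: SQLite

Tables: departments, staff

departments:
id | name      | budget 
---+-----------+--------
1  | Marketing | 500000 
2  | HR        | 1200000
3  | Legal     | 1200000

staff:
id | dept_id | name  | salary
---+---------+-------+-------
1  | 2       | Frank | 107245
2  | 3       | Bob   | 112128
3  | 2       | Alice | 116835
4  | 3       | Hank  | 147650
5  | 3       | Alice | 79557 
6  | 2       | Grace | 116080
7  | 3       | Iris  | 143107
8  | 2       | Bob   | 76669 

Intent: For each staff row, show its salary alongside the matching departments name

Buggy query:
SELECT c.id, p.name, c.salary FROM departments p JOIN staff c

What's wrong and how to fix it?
Bug: JOIN with no ON clause produces a cartesian product; every staff row pairs with every departments row

Fix: Add ON c.dept_id = p.id to the JOIN

Corrected query:
SELECT c.id, p.name, c.salary FROM departments p JOIN staff c ON c.dept_id = p.id

Result:
id | name  | salary
---+-------+-------
1  | HR    | 107245
2  | Legal | 112128
3  | HR    | 116835
4  | Legal | 147650
5  | Legal | 79557 
6  | HR    | 116080
7  | Legal | 143107
8  | HR    | 76669 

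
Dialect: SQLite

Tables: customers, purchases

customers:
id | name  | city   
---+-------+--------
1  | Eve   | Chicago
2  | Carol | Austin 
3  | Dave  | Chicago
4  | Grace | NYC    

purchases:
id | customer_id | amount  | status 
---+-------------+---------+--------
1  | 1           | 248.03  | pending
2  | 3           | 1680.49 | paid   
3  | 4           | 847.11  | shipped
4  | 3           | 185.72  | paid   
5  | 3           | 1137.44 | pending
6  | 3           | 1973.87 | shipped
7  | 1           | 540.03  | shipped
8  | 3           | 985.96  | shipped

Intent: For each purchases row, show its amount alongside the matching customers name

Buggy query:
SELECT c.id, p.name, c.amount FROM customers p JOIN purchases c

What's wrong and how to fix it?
Bug: Missing join condition: each purchases row is matched to all customers rows instead of just its own

Fix: Specify the join condition linking the foreign key to the parent id

Corrected query:
SELECT c.id, p.name, c.amount FROM customers p JOIN purchases c ON c.customer_id = p.id

Result:
id | name  | amount 
---+-------+--------
1  | Eve   | 248.03 
2  | Dave  | 1680.49
3  | Grace | 847.11 
4  | Dave  | 185.72 
5  | Dave  | 1137.44
6  | Dave  | 1973.87
7  | Eve   | 540.03 
8  | Dave  | 985.96 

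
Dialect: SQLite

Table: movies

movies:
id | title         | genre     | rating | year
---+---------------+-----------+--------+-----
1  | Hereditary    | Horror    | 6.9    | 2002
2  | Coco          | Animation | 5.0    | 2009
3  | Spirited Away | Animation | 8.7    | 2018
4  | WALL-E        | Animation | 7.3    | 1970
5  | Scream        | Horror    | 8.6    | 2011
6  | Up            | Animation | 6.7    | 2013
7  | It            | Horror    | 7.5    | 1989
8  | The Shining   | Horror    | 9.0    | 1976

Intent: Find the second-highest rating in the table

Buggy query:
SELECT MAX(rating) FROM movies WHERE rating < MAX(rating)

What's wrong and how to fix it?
Bug: The inner MAX is an aggregate inside WHERE, which is not allowed

Fix: Compute the overall MAX in a subquery, then take MAX of rows below it

Corrected query:
SELECT MAX(rating) FROM movies WHERE rating < (SELECT MAX(rating) FROM movies)

Result:
MAX(rating)
-----------
8.7        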